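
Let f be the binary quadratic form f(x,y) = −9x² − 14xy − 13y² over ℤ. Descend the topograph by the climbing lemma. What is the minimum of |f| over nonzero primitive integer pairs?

translate: b→-4 (≡14 mod 18), so (9,14,13)→(9,-4,8)
flip: (9,-4,8)→(8,4,9)
reduced (well bottom): (8,4,9) with a≤c, −a<b≤a
well minimum |f| = |-8| = 8 (negative-definite)

8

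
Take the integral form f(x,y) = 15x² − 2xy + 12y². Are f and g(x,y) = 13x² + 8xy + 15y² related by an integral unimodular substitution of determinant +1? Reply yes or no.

D₁ = -716, D₂ = -716
f: flip: (15,-2,12)→(12,2,15)
f: reduced (well bottom): (12,2,15) with a≤c, −a<b≤a
g: reduced (well bottom): (13,8,15) with a≤c, −a<b≤a
reduced forms (12, 2, 15) vs (13, 8, 15) ⇒ inequivalent

no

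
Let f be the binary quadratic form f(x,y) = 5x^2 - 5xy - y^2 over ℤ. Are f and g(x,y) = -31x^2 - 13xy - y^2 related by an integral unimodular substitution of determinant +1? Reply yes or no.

D₁ = 45, D₂ = 45
river cycle of f (length 2): (-1, 5, 5), (5, 5, -1)
river cycle of g (length 2): (-1, 5, 5), (5, 5, -1)
cycles coincide ⇒ equivalent

yes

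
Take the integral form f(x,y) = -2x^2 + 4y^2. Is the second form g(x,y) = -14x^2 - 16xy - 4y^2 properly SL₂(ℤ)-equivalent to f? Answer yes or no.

D₁ = 32, D₂ = 32
river cycle of f (length 2): (-2, 4, 2), (2, 4, -2)
river cycle of g (length 2): (2, 4, -2), (-2, 4, 2)
cycles coincide ⇒ equivalent

yes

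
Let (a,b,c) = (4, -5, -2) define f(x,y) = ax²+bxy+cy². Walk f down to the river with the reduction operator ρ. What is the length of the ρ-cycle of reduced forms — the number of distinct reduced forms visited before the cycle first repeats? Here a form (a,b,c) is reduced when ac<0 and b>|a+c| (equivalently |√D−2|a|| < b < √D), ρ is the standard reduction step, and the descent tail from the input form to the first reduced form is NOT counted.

D = 57, ⌊√D⌋ = 7
descent: ρ → (-2,5,4)  [lands on river]
river: ρ → (4,3,-3)
river: ρ → (-3,3,4)
river: ρ → (4,5,-2)
river: ρ → (-2,7,1)
river: ρ → (1,7,-2)
ρ-cycle length = 6 (tail of 1 descent step not counted)

6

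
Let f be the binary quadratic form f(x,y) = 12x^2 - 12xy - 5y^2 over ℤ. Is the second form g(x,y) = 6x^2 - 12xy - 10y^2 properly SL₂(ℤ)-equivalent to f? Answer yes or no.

D₁ = 384, D₂ = 384
river cycle of f (length 4): (-5, 12, 12), (12, 12, -5), (-5, 18, 3), (3, 18, -5)
river cycle of g (length 4): (-10, 12, 6), (6, 12, -10), (-10, 8, 8), (8, 8, -10)
cycles differ ⇒ inequivalent

no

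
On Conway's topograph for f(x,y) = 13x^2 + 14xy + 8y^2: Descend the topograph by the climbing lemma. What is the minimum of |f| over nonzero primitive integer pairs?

translate: b→-12 (≡14 mod 26), so (13,14,8)→(13,-12,7)
flip: (13,-12,7)→(7,12,13)
translate: b→-2 (≡12 mod 14), so (7,12,13)→(7,-2,8)
reduced (well bottom): (7,-2,8) with a≤c, −a<b≤a
well minimum = a = 7

7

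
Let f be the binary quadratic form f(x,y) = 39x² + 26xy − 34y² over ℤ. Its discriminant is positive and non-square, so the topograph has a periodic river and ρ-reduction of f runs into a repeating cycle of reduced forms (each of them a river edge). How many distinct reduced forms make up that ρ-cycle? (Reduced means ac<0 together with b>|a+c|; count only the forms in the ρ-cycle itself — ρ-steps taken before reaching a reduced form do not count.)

D = 5980, ⌊√D⌋ = 77
river: ρ → (-34,42,31)
river: ρ → (31,20,-45)
river: ρ → (-45,70,6)
river: ρ → (6,74,-21)
river: ρ → (-21,52,39)
river: ρ → (39,26,-34)
ρ-cycle length = 6 (tail of 0 descent steps not counted)

6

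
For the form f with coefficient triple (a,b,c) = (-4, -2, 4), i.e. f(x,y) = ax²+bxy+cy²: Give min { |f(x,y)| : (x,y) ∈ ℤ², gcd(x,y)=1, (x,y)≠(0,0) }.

descent: ρ → (4,2,-4)  [lands on river]
river: ρ → (-4,6,2)
river: ρ → (2,6,-4)
river: ρ → (-4,2,4)
river: ρ → (4,6,-2)
river: ρ → (-2,6,4)
closes: descent 1, river 6
min |a| on river = 2

2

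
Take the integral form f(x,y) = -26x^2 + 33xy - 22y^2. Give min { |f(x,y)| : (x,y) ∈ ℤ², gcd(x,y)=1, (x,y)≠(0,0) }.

translate: b→19 (≡-33 mod 52), so (26,-33,22)→(26,19,15)
flip: (26,19,15)→(15,-19,26)
translate: b→11 (≡-19 mod 30), so (15,-19,26)→(15,11,22)
reduced (well bottom): (15,11,22) with a≤c, −a<b≤a
well minimum |f| = |-15| = 15 (negative-definite)

15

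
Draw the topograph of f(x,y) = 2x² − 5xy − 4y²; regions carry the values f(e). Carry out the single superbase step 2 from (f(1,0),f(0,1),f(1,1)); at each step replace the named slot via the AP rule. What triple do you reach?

start (2,-4,-7) = (f(1,0),f(0,1),f(1,1))
replace slot 2: 2·(2+(-7)) − (-4) = -6 → (2,-6,-7)

2,-6,-7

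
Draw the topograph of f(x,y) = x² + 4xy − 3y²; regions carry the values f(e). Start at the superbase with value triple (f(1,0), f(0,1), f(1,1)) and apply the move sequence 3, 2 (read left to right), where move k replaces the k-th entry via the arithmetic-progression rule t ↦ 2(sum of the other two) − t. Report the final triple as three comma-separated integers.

start (1,-3,2) = (f(1,0),f(0,1),f(1,1))
replace slot 3: 2·(1+(-3)) − 2 = -6 → (1,-3,-6)
replace slot 2: 2·(1+(-6)) − (-3) = -7 → (1,-7,-6)

1,-7,-6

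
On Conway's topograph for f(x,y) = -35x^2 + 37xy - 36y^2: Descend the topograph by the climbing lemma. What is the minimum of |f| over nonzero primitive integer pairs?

translate: b→33 (≡-37 mod 70), so (35,-37,36)→(35,33,34)
flip: (35,33,34)→(34,-33,35)
reduced (well bottom): (34,-33,35) with a≤c, −a<b≤a
well minimum |f| = |-34| = 34 (negative-definite)

34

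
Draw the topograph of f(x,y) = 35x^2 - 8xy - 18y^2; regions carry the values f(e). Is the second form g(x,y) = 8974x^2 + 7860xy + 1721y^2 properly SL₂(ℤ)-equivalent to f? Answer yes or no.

D₁ = 2584, D₂ = 2584
river cycle of f (length 8): (-18, 44, 9), (9, 46, -13), (-13, 32, 30), (30, 28, -15), (-15, 32, 26), (26, 20, -21), (-21, 22, 25), (25, 28, -18)
river cycle of g (length 8): (25, 28, -18), (-18, 44, 9), (9, 46, -13), (-13, 32, 30), (30, 28, -15), (-15, 32, 26), (26, 20, -21), (-21, 22, 25)
cycles coincide ⇒ equivalent

yes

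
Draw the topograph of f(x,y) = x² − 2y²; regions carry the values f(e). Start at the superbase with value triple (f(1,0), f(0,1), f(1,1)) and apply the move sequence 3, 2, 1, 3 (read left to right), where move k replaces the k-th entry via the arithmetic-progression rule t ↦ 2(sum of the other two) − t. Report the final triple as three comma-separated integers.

start (1,-2,-1) = (f(1,0),f(0,1),f(1,1))
replace slot 3: 2·(1+(-2)) − (-1) = -1 → (1,-2,-1)
replace slot 2: 2·(1+(-1)) − (-2) = 2 → (1,2,-1)
replace slot 1: 2·(2+(-1)) − 1 = 1 → (1,2,-1)
replace slot 3: 2·(1+2) − (-1) = 7 → (1,2,7)

1,2,7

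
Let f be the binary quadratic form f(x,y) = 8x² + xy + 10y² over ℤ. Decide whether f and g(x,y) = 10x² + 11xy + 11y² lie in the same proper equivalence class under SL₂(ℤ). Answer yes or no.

D₁ = -319, D₂ = -319
f: reduced (well bottom): (8,1,10) with a≤c, −a<b≤a
g: translate: b→-9 (≡11 mod 20), so (10,11,11)→(10,-9,10)
g: flip: (10,-9,10)→(10,9,10)
g: reduced (well bottom): (10,9,10) with a≤c, −a<b≤a
reduced forms (8, 1, 10) vs (10, 9, 10) ⇒ inequivalent

no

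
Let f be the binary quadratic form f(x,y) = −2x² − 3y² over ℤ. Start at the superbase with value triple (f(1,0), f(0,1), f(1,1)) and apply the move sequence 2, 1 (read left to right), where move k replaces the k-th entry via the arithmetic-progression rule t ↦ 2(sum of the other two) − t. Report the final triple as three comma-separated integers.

start (-2,-3,-5) = (f(1,0),f(0,1),f(1,1))
replace slot 2: 2·((-2)+(-5)) − (-3) = -11 → (-2,-11,-5)
replace slot 1: 2·((-11)+(-5)) − (-2) = -30 → (-30,-11,-5)

-30,-11,-5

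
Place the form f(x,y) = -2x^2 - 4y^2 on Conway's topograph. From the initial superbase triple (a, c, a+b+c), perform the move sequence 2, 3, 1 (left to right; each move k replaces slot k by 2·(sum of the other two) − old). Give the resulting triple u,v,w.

start (-2,-4,-6) = (f(1,0),f(0,1),f(1,1))
replace slot 2: 2·((-2)+(-6)) − (-4) = -12 → (-2,-12,-6)
replace slot 3: 2·((-2)+(-12)) − (-6) = -22 → (-2,-12,-22)
replace slot 1: 2·((-12)+(-22)) − (-2) = -66 → (-66,-12,-22)

-66,-12,-22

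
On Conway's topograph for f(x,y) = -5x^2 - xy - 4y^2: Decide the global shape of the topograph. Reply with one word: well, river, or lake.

D = b²−4ac = (-1)² − 4·(-5)·(-4) = -79
D < 0 ⇒ definite ⇒ every region one sign ⇒ single well

well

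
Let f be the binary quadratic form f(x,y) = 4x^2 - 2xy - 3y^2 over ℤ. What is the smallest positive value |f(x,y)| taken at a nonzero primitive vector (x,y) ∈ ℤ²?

descent: ρ → (-3,2,4)  [lands on river]
river: ρ → (4,6,-1)
river: ρ → (-1,6,4)
river: ρ → (4,2,-3)
river: ρ → (-3,4,3)
river: ρ → (3,2,-4)
river: ρ → (-4,6,1)
river: ρ → (1,6,-4)
river: ρ → (-4,2,3)
river: ρ → (3,4,-3)
closes: descent 1, river 10
min |a| on river = 1

1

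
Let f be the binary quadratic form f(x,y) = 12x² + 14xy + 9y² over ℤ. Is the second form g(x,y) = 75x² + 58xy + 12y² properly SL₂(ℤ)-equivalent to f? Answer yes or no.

D₁ = -236, D₂ = -236
f: translate: b→-10 (≡14 mod 24), so (12,14,9)→(12,-10,7)
f: flip: (12,-10,7)→(7,10,12)
f: translate: b→-4 (≡10 mod 14), so (7,10,12)→(7,-4,9)
f: reduced (well bottom): (7,-4,9) with a≤c, −a<b≤a
g: flip: (75,58,12)→(12,-58,75)
g: translate: b→-10 (≡-58 mod 24), so (12,-58,75)→(12,-10,7)
g: flip: (12,-10,7)→(7,10,12)
g: translate: b→-4 (≡10 mod 14), so (7,10,12)→(7,-4,9)
g: reduced (well bottom): (7,-4,9) with a≤c, −a<b≤a
reduced forms (7, -4, 9) vs (7, -4, 9) ⇒ equivalent

yes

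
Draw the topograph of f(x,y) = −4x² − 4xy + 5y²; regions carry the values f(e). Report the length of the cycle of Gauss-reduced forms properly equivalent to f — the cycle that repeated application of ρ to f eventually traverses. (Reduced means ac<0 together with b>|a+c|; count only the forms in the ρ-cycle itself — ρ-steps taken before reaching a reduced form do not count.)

D = 96, ⌊√D⌋ = 9
descent: ρ → (5,4,-4)  [lands on river]
river: ρ → (-4,4,5)
river: ρ → (5,6,-3)
river: ρ → (-3,6,5)
ρ-cycle length = 4 (tail of 1 descent step not counted)

4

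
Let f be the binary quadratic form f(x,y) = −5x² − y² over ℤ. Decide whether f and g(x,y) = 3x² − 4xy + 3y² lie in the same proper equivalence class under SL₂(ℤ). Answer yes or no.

D₁ = -20, D₂ = -20
f is negative-definite; reduce −f:
−f: flip: (5,0,1)→(1,0,5)
−f: reduced (well bottom): (1,0,5) with a≤c, −a<b≤a
flip sign back: reduced form of f is (-1,0,-5)
g: translate: b→2 (≡-4 mod 6), so (3,-4,3)→(3,2,2)
g: flip: (3,2,2)→(2,-2,3)
g: translate: b→2 (≡-2 mod 4), so (2,-2,3)→(2,2,3)
g: reduced (well bottom): (2,2,3) with a≤c, −a<b≤a
reduced forms (-1, 0, -5) vs (2, 2, 3) ⇒ inequivalent

no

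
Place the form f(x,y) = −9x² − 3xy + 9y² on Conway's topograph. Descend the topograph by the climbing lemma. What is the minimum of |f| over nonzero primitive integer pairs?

descent: ρ → (9,3,-9)  [lands on river]
river: ρ → (-9,15,3)
river: ρ → (3,15,-9)
river: ρ → (-9,3,9)
river: ρ → (9,15,-3)
river: ρ → (-3,15,9)
closes: descent 1, river 6
min |a| on river = 3

3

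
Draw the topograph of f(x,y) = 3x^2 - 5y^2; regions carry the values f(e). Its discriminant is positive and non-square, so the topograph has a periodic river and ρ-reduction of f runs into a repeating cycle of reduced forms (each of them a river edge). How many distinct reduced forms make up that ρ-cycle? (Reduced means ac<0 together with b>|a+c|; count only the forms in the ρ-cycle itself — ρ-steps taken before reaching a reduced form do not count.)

D = 60, ⌊√D⌋ = 7
descent: ρ → (-5,0,3)
descent: ρ → (3,6,-2)  [lands on river]
river: ρ → (-2,6,3)
ρ-cycle length = 2 (tail of 2 descent steps not counted)

2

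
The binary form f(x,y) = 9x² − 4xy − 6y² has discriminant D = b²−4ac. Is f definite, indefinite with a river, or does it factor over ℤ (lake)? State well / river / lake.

D = b²−4ac = (-4)² − 4·9·(-6) = 232
D > 0 non-square ⇒ indefinite ⇒ periodic river

river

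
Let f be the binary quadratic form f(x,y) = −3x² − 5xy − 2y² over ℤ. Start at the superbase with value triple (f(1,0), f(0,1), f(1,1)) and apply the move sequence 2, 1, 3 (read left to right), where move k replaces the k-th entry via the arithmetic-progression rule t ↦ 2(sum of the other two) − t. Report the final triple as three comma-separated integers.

start (-3,-2,-10) = (f(1,0),f(0,1),f(1,1))
replace slot 2: 2·((-3)+(-10)) − (-2) = -24 → (-3,-24,-10)
replace slot 1: 2·((-24)+(-10)) − (-3) = -65 → (-65,-24,-10)
replace slot 3: 2·((-65)+(-24)) − (-10) = -168 → (-65,-24,-168)

-65,-24,-168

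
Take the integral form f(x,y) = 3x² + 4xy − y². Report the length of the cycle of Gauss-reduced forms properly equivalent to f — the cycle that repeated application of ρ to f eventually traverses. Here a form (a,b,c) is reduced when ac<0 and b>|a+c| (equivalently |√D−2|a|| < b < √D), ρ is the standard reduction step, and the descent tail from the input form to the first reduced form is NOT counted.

D = 28, ⌊√D⌋ = 5
river: ρ → (-1,4,3)
river: ρ → (3,2,-2)
river: ρ → (-2,2,3)
river: ρ → (3,4,-1)
ρ-cycle length = 4 (tail of 0 descent steps not counted)

4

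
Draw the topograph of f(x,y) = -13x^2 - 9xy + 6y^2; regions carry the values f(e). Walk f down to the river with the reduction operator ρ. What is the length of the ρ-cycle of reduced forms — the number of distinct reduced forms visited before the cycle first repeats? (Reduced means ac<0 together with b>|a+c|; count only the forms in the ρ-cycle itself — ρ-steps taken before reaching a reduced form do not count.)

D = 393, ⌊√D⌋ = 19
descent: ρ → (6,9,-13)  [lands on river]
river: ρ → (-13,17,2)
river: ρ → (2,19,-4)
river: ρ → (-4,13,14)
river: ρ → (14,15,-3)
river: ρ → (-3,15,14)
river: ρ → (14,13,-4)
river: ρ → (-4,19,2)
river: ρ → (2,17,-13)
river: ρ → (-13,9,6)
river: ρ → (6,15,-7)
river: ρ → (-7,13,8)
river: ρ → (8,19,-1)
river: ρ → (-1,19,8)
river: ρ → (8,13,-7)
river: ρ → (-7,15,6)
ρ-cycle length = 16 (tail of 1 descent step not counted)

16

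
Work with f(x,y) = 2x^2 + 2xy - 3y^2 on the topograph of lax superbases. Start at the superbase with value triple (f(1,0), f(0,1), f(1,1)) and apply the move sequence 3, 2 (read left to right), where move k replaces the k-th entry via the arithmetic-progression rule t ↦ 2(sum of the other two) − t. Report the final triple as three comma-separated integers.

start (2,-3,1) = (f(1,0),f(0,1),f(1,1))
replace slot 3: 2·(2+(-3)) − 1 = -3 → (2,-3,-3)
replace slot 2: 2·(2+(-3)) − (-3) = 1 → (2,1,-3)

2,1,-3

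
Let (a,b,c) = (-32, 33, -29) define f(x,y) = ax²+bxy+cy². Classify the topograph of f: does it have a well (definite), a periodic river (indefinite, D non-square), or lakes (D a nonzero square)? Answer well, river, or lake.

D = b²−4ac = 33² − 4·(-32)·(-29) = -2623
D < 0 ⇒ definite ⇒ every region one sign ⇒ single well

well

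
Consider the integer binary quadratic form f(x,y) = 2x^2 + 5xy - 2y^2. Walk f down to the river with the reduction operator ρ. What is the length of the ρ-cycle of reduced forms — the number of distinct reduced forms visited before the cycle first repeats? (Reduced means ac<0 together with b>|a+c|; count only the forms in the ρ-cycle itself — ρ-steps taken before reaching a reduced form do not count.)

D = 41, ⌊√D⌋ = 6
river: ρ → (-2,3,4)
river: ρ → (4,5,-1)
river: ρ → (-1,5,4)
river: ρ → (4,3,-2)
river: ρ → (-2,5,2)
river: ρ → (2,3,-4)
river: ρ → (-4,5,1)
river: ρ → (1,5,-4)
river: ρ → (-4,3,2)
river: ρ → (2,5,-2)
ρ-cycle length = 10 (tail of 0 descent steps not counted)

10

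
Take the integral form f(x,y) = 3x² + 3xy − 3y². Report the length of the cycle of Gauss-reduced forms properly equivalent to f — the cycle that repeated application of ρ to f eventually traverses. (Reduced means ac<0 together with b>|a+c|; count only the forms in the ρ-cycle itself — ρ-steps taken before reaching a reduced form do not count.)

D = 45, ⌊√D⌋ = 6
river: ρ → (-3,3,3)
river: ρ → (3,3,-3)
ρ-cycle length = 2 (tail of 0 descent steps not counted)

2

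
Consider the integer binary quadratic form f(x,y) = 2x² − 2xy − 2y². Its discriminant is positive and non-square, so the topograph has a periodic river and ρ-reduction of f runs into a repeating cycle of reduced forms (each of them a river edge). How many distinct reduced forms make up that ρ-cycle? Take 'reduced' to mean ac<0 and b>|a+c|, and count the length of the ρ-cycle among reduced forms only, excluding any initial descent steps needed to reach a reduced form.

D = 20, ⌊√D⌋ = 4
descent: ρ → (-2,2,2)  [lands on river]
river: ρ → (2,2,-2)
ρ-cycle length = 2 (tail of 1 descent step not counted)

2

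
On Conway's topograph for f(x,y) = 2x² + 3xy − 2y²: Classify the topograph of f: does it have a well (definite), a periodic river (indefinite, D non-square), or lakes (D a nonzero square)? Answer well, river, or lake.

D = b²−4ac = 3² − 4·2·(-2) = 25
D = 5² is a perfect square ⇒ form factors over ℤ ⇒ lakes

lake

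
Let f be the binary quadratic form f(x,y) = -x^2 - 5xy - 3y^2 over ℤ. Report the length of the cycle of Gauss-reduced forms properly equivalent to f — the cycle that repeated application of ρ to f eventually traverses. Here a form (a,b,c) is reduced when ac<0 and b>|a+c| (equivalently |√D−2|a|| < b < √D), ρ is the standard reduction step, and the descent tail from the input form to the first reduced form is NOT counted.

D = 13, ⌊√D⌋ = 3
descent: ρ → (-3,-1,1)
descent: ρ → (1,3,-1)  [lands on river]
river: ρ → (-1,3,1)
ρ-cycle length = 2 (tail of 2 descent steps not counted)

2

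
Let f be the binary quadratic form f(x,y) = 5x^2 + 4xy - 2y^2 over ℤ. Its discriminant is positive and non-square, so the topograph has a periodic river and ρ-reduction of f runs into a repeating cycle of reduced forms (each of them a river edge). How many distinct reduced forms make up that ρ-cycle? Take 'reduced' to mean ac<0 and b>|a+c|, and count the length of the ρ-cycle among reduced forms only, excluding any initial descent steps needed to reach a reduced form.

D = 56, ⌊√D⌋ = 7
river: ρ → (-2,4,5)
river: ρ → (5,6,-1)
river: ρ → (-1,6,5)
river: ρ → (5,4,-2)
ρ-cycle length = 4 (tail of 0 descent steps not counted)

4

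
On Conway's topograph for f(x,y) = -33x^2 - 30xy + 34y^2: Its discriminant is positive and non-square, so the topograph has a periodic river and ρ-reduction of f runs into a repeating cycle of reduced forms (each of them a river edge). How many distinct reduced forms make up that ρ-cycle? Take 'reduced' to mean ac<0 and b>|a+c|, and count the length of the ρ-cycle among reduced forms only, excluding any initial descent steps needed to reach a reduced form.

D = 5388, ⌊√D⌋ = 73
descent: ρ → (34,30,-33)  [lands on river]
river: ρ → (-33,36,31)
river: ρ → (31,26,-38)
river: ρ → (-38,50,19)
river: ρ → (19,64,-17)
river: ρ → (-17,72,3)
river: ρ → (3,72,-17)
river: ρ → (-17,64,19)
river: ρ → (19,50,-38)
river: ρ → (-38,26,31)
river: ρ → (31,36,-33)
river: ρ → (-33,30,34)
river: ρ → (34,38,-29)
river: ρ → (-29,20,43)
river: ρ → (43,66,-6)
river: ρ → (-6,66,43)
river: ρ → (43,20,-29)
river: ρ → (-29,38,34)
ρ-cycle length = 18 (tail of 1 descent step not counted)

18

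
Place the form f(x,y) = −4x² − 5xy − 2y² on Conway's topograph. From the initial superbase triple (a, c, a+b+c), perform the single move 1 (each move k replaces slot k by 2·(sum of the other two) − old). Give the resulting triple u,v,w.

start (-4,-2,-11) = (f(1,0),f(0,1),f(1,1))
replace slot 1: 2·((-2)+(-11)) − (-4) = -22 → (-22,-2,-11)

-22,-2,-11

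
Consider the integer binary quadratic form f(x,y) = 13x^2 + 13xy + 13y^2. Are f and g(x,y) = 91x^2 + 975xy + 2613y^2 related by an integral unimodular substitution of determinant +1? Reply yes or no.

D₁ = -507, D₂ = -507
f: reduced (well bottom): (13,13,13) with a≤c, −a<b≤a
g: translate: b→65 (≡975 mod 182), so (91,975,2613)→(91,65,13)
g: flip: (91,65,13)→(13,-65,91)
g: translate: b→13 (≡-65 mod 26), so (13,-65,91)→(13,13,13)
g: reduced (well bottom): (13,13,13) with a≤c, −a<b≤a
reduced forms (13, 13, 13) vs (13, 13, 13) ⇒ equivalent

yes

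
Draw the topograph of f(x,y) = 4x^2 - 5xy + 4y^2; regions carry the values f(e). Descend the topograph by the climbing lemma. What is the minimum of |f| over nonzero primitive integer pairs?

translate: b→3 (≡-5 mod 8), so (4,-5,4)→(4,3,3)
flip: (4,3,3)→(3,-3,4)
translate: b→3 (≡-3 mod 6), so (3,-3,4)→(3,3,4)
reduced (well bottom): (3,3,4) with a≤c, −a<b≤a
well minimum = a = 3

3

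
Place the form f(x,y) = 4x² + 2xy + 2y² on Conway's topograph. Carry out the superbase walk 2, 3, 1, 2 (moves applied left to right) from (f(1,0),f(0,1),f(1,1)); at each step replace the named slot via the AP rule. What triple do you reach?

start (4,2,8) = (f(1,0),f(0,1),f(1,1))
replace slot 2: 2·(4+8) − 2 = 22 → (4,22,8)
replace slot 3: 2·(4+22) − 8 = 44 → (4,22,44)
replace slot 1: 2·(22+44) − 4 = 128 → (128,22,44)
replace slot 2: 2·(128+44) − 22 = 322 → (128,322,44)

128,322,44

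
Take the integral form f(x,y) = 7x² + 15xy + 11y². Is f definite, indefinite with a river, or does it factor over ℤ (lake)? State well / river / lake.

D = b²−4ac = 15² − 4·7·11 = -83
D < 0 ⇒ definite ⇒ every region one sign ⇒ single well

well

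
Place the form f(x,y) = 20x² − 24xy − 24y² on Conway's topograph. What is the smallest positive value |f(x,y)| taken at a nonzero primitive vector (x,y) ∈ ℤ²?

descent: ρ → (-24,24,20)  [lands on river]
river: ρ → (20,16,-28)
river: ρ → (-28,40,8)
river: ρ → (8,40,-28)
river: ρ → (-28,16,20)
river: ρ → (20,24,-24)
closes: descent 1, river 6
min |a| on river = 8

8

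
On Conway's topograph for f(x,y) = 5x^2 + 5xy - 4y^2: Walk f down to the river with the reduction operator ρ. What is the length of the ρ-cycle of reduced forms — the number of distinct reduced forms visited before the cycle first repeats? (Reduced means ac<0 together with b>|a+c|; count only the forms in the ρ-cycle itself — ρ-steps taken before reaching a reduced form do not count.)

D = 105, ⌊√D⌋ = 10
river: ρ → (-4,3,6)
river: ρ → (6,9,-1)
river: ρ → (-1,9,6)
river: ρ → (6,3,-4)
river: ρ → (-4,5,5)
river: ρ → (5,5,-4)
ρ-cycle length = 6 (tail of 0 descent steps not counted)

6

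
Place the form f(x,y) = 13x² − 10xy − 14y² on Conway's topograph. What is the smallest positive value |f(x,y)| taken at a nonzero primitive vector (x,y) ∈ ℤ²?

descent: ρ → (-14,10,13)  [lands on river]
river: ρ → (13,16,-11)
river: ρ → (-11,28,1)
river: ρ → (1,28,-11)
river: ρ → (-11,16,13)
river: ρ → (13,10,-14)
river: ρ → (-14,18,9)
river: ρ → (9,18,-14)
closes: descent 1, river 8
min |a| on river = 1

1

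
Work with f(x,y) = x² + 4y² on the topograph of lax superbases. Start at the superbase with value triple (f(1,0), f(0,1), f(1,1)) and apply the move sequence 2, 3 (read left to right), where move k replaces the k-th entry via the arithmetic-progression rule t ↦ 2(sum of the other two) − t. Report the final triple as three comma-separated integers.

start (1,4,5) = (f(1,0),f(0,1),f(1,1))
replace slot 2: 2·(1+5) − 4 = 8 → (1,8,5)
replace slot 3: 2·(1+8) − 5 = 13 → (1,8,13)

1,8,13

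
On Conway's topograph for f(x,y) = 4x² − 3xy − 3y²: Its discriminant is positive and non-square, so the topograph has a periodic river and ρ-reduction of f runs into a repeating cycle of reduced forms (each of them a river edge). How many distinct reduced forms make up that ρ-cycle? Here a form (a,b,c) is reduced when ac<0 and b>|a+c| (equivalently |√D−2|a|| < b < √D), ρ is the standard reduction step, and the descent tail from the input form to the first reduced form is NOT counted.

D = 57, ⌊√D⌋ = 7
descent: ρ → (-3,3,4)  [lands on river]
river: ρ → (4,5,-2)
river: ρ → (-2,7,1)
river: ρ → (1,7,-2)
river: ρ → (-2,5,4)
river: ρ → (4,3,-3)
ρ-cycle length = 6 (tail of 1 descent step not counted)

6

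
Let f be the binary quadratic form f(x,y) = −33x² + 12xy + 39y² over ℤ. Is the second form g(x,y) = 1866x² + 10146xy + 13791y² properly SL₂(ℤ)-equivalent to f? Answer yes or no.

D₁ = 5292, D₂ = 5292
river cycle of f (length 6): (39, 66, -6), (-6, 66, 39), (39, 12, -33), (-33, 54, 18), (18, 54, -33), (-33, 12, 39)
river cycle of g (length 6): (18, 54, -33), (-33, 12, 39), (39, 66, -6), (-6, 66, 39), (39, 12, -33), (-33, 54, 18)
cycles coincide ⇒ equivalent

yes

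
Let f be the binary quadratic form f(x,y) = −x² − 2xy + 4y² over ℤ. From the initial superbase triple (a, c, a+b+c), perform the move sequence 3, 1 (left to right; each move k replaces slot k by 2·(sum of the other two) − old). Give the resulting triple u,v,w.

start (-1,4,1) = (f(1,0),f(0,1),f(1,1))
replace slot 3: 2·((-1)+4) − 1 = 5 → (-1,4,5)
replace slot 1: 2·(4+5) − (-1) = 19 → (19,4,5)

19,4,5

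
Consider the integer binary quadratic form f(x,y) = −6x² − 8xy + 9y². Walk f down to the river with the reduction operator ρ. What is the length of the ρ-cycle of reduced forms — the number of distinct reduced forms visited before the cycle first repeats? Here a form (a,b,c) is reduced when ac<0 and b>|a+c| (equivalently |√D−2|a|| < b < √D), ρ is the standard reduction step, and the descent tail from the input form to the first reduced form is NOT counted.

D = 280, ⌊√D⌋ = 16
descent: ρ → (9,8,-6)  [lands on river]
river: ρ → (-6,16,1)
river: ρ → (1,16,-6)
river: ρ → (-6,8,9)
river: ρ → (9,10,-5)
river: ρ → (-5,10,9)
ρ-cycle length = 6 (tail of 1 descent step not counted)

6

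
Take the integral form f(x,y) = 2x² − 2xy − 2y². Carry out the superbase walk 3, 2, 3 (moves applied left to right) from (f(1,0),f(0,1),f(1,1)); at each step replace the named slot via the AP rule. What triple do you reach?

start (2,-2,-2) = (f(1,0),f(0,1),f(1,1))
replace slot 3: 2·(2+(-2)) − (-2) = 2 → (2,-2,2)
replace slot 2: 2·(2+2) − (-2) = 10 → (2,10,2)
replace slot 3: 2·(2+10) − 2 = 22 → (2,10,22)

2,10,22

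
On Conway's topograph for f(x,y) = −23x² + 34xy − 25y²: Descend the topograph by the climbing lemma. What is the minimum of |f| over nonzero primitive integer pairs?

translate: b→12 (≡-34 mod 46), so (23,-34,25)→(23,12,14)
flip: (23,12,14)→(14,-12,23)
reduced (well bottom): (14,-12,23) with a≤c, −a<b≤a
well minimum |f| = |-14| = 14 (negative-definite)

14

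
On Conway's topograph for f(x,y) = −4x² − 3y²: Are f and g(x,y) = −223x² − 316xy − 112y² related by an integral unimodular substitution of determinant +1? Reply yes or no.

D₁ = -48, D₂ = -48
f is negative-definite; reduce −f:
−f: flip: (4,0,3)→(3,0,4)
−f: reduced (well bottom): (3,0,4) with a≤c, −a<b≤a
flip sign back: reduced form of f is (-3,0,-4)
g is negative-definite; reduce −g:
−g: translate: b→-130 (≡316 mod 446), so (223,316,112)→(223,-130,19)
−g: flip: (223,-130,19)→(19,130,223)
−g: translate: b→16 (≡130 mod 38), so (19,130,223)→(19,16,4)
−g: flip: (19,16,4)→(4,-16,19)
−g: translate: b→0 (≡-16 mod 8), so (4,-16,19)→(4,0,3)
−g: flip: (4,0,3)→(3,0,4)
−g: reduced (well bottom): (3,0,4) with a≤c, −a<b≤a
flip sign back: reduced form of g is (-3,0,-4)
reduced forms (-3, 0, -4) vs (-3, 0, -4) ⇒ equivalent

yes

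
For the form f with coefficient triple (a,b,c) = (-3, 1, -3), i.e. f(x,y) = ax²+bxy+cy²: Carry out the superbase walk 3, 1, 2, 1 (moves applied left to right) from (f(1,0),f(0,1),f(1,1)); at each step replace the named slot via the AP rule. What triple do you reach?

start (-3,-3,-5) = (f(1,0),f(0,1),f(1,1))
replace slot 3: 2·((-3)+(-3)) − (-5) = -7 → (-3,-3,-7)
replace slot 1: 2·((-3)+(-7)) − (-3) = -17 → (-17,-3,-7)
replace slot 2: 2·((-17)+(-7)) − (-3) = -45 → (-17,-45,-7)
replace slot 1: 2·((-45)+(-7)) − (-17) = -87 → (-87,-45,-7)

-87,-45,-7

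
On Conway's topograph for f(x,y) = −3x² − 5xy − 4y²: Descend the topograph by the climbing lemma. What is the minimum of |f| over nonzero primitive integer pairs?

translate: b→-1 (≡5 mod 6), so (3,5,4)→(3,-1,2)
flip: (3,-1,2)→(2,1,3)
reduced (well bottom): (2,1,3) with a≤c, −a<b≤a
well minimum |f| = |-2| = 2 (negative-definite)

2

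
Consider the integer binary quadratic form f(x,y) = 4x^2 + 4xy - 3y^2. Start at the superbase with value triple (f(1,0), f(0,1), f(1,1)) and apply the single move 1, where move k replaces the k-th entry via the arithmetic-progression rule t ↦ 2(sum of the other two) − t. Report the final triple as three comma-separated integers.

start (4,-3,5) = (f(1,0),f(0,1),f(1,1))
replace slot 1: 2·((-3)+5) − 4 = 0 → (0,-3,5)

0,-3,5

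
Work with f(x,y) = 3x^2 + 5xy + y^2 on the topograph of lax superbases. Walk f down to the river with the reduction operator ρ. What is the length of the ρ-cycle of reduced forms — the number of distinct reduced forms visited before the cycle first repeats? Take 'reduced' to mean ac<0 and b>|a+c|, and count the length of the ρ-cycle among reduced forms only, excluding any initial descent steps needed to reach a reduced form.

D = 13, ⌊√D⌋ = 3
descent: ρ → (1,3,-1)  [lands on river]
river: ρ → (-1,3,1)
ρ-cycle length = 2 (tail of 1 descent step not counted)

2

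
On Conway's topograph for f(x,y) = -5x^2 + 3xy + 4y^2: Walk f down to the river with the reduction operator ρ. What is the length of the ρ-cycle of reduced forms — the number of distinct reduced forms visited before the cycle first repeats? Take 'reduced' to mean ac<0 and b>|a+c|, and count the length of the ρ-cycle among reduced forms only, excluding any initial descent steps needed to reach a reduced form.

D = 89, ⌊√D⌋ = 9
river: ρ → (4,5,-4)
river: ρ → (-4,3,5)
river: ρ → (5,7,-2)
river: ρ → (-2,9,1)
river: ρ → (1,9,-2)
river: ρ → (-2,7,5)
river: ρ → (5,3,-4)
river: ρ → (-4,5,4)
river: ρ → (4,3,-5)
river: ρ → (-5,7,2)
river: ρ → (2,9,-1)
river: ρ → (-1,9,2)
river: ρ → (2,7,-5)
river: ρ → (-5,3,4)
ρ-cycle length = 14 (tail of 0 descent steps not counted)

14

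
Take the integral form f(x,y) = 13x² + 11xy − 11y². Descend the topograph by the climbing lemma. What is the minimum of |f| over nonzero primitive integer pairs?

river: ρ → (-11,11,13)
river: ρ → (13,15,-9)
river: ρ → (-9,21,7)
river: ρ → (7,21,-9)
river: ρ → (-9,15,13)
river: ρ → (13,11,-11)
closes: descent 0, river 6
min |a| on river = 7

7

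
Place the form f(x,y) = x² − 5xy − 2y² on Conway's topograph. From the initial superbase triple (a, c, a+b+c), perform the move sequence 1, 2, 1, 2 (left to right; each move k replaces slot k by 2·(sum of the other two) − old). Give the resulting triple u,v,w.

start (1,-2,-6) = (f(1,0),f(0,1),f(1,1))
replace slot 1: 2·((-2)+(-6)) − 1 = -17 → (-17,-2,-6)
replace slot 2: 2·((-17)+(-6)) − (-2) = -44 → (-17,-44,-6)
replace slot 1: 2·((-44)+(-6)) − (-17) = -83 → (-83,-44,-6)
replace slot 2: 2·((-83)+(-6)) − (-44) = -134 → (-83,-134,-6)

-83,-134,-6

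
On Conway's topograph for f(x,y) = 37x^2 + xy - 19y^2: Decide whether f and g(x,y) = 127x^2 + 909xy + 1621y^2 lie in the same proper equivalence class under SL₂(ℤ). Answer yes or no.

D₁ = 2813, D₂ = 2813
river cycle of f (length 10): (-19, 37, 19), (19, 39, -17), (-17, 29, 29), (29, 29, -17), (-17, 39, 19), (19, 37, -19), (-19, 39, 17), (17, 29, -29), (-29, 29, 17), (17, 39, -19)
river cycle of g (length 10): (17, 39, -19), (-19, 37, 19), (19, 39, -17), (-17, 29, 29), (29, 29, -17), (-17, 39, 19), (19, 37, -19), (-19, 39, 17), (17, 29, -29), (-29, 29, 17)
cycles coincide ⇒ equivalent

yes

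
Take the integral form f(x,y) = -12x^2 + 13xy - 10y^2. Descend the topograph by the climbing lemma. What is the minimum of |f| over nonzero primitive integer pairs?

translate: b→11 (≡-13 mod 24), so (12,-13,10)→(12,11,9)
flip: (12,11,9)→(9,-11,12)
translate: b→7 (≡-11 mod 18), so (9,-11,12)→(9,7,10)
reduced (well bottom): (9,7,10) with a≤c, −a<b≤a
well minimum |f| = |-9| = 9 (negative-definite)

9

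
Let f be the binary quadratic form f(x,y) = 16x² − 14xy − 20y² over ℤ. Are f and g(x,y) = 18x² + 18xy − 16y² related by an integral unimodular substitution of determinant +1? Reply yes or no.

D₁ = 1476, D₂ = 1476
river cycle of f (length 16): (-20, 14, 16), (16, 18, -18), (-18, 18, 16), (16, 14, -20), (-20, 26, 10), (10, 34, -8), (-8, 30, 18), (18, 6, -20), (-20, 34, 4), (4, 38, -2), … (6 more)
river cycle of g (length 16): (-16, 14, 20), (20, 26, -10), (-10, 34, 8), (8, 30, -18), (-18, 6, 20), (20, 34, -4), (-4, 38, 2), (2, 38, -4), (-4, 34, 20), (20, 6, -18), … (6 more)
cycles differ ⇒ inequivalent

no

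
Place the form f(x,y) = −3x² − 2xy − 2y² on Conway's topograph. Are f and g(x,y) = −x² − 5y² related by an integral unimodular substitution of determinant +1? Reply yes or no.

D₁ = -20, D₂ = -20
f is negative-definite; reduce −f:
−f: flip: (3,2,2)→(2,-2,3)
−f: translate: b→2 (≡-2 mod 4), so (2,-2,3)→(2,2,3)
−f: reduced (well bottom): (2,2,3) with a≤c, −a<b≤a
flip sign back: reduced form of f is (-2,-2,-3)
g is negative-definite; reduce −g:
−g: reduced (well bottom): (1,0,5) with a≤c, −a<b≤a
flip sign back: reduced form of g is (-1,0,-5)
reduced forms (-2, -2, -3) vs (-1, 0, -5) ⇒ inequivalent

no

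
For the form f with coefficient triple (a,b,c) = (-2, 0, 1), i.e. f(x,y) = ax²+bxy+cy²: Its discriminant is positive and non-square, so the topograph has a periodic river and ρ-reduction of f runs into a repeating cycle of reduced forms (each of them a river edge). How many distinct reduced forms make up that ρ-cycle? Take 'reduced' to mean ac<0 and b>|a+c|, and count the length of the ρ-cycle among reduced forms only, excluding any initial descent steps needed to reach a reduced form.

D = 8, ⌊√D⌋ = 2
descent: ρ → (1,2,-1)  [lands on river]
river: ρ → (-1,2,1)
ρ-cycle length = 2 (tail of 1 descent step not counted)

2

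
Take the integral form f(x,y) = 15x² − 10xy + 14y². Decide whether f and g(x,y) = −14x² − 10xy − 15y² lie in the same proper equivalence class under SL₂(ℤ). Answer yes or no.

D₁ = -740, D₂ = -740
f: flip: (15,-10,14)→(14,10,15)
f: reduced (well bottom): (14,10,15) with a≤c, −a<b≤a
g is negative-definite; reduce −g:
−g: reduced (well bottom): (14,10,15) with a≤c, −a<b≤a
flip sign back: reduced form of g is (-14,-10,-15)
reduced forms (14, 10, 15) vs (-14, -10, -15) ⇒ inequivalent

no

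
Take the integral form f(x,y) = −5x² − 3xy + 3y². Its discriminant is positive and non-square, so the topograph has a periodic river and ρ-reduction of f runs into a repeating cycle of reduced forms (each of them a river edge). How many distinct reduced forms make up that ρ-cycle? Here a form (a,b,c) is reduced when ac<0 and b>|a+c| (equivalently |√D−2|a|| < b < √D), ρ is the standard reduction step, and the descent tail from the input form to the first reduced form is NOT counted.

D = 69, ⌊√D⌋ = 8
descent: ρ → (3,3,-5)  [lands on river]
river: ρ → (-5,7,1)
river: ρ → (1,7,-5)
river: ρ → (-5,3,3)
ρ-cycle length = 4 (tail of 1 descent step not counted)

4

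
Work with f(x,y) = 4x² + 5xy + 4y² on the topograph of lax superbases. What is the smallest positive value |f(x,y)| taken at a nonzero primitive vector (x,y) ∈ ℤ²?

translate: b→-3 (≡5 mod 8), so (4,5,4)→(4,-3,3)
flip: (4,-3,3)→(3,3,4)
reduced (well bottom): (3,3,4) with a≤c, −a<b≤a
well minimum = a = 3

3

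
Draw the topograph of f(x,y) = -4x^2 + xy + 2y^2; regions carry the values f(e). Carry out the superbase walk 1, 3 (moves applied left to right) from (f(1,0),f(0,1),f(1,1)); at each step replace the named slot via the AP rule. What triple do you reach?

start (-4,2,-1) = (f(1,0),f(0,1),f(1,1))
replace slot 1: 2·(2+(-1)) − (-4) = 6 → (6,2,-1)
replace slot 3: 2·(6+2) − (-1) = 17 → (6,2,17)

6,2,17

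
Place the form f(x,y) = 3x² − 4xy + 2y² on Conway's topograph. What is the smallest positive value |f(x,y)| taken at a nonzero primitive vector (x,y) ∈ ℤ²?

translate: b→2 (≡-4 mod 6), so (3,-4,2)→(3,2,1)
flip: (3,2,1)→(1,-2,3)
translate: b→0 (≡-2 mod 2), so (1,-2,3)→(1,0,2)
reduced (well bottom): (1,0,2) with a≤c, −a<b≤a
well minimum = a = 1

1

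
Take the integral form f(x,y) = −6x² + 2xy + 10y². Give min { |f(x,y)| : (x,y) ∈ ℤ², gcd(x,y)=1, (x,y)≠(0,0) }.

descent: ρ → (10,-2,-6)
descent: ρ → (-6,14,2)  [lands on river]
river: ρ → (2,14,-6)
river: ρ → (-6,10,6)
river: ρ → (6,14,-2)
river: ρ → (-2,14,6)
river: ρ → (6,10,-6)
closes: descent 2, river 6
min |a| on river = 2

2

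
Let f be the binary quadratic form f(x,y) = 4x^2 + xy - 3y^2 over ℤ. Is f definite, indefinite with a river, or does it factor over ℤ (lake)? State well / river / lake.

D = b²−4ac = 1² − 4·4·(-3) = 49
D = 7² is a perfect square ⇒ form factors over ℤ ⇒ lakes

lake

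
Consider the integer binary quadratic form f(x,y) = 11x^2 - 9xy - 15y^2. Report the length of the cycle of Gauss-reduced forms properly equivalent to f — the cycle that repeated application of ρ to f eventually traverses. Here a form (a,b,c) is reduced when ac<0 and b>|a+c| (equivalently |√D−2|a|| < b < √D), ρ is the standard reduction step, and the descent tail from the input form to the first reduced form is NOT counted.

D = 741, ⌊√D⌋ = 27
descent: ρ → (-15,9,11)  [lands on river]
river: ρ → (11,13,-13)
river: ρ → (-13,13,11)
river: ρ → (11,9,-15)
river: ρ → (-15,21,5)
river: ρ → (5,19,-19)
river: ρ → (-19,19,5)
river: ρ → (5,21,-15)
ρ-cycle length = 8 (tail of 1 descent step not counted)

8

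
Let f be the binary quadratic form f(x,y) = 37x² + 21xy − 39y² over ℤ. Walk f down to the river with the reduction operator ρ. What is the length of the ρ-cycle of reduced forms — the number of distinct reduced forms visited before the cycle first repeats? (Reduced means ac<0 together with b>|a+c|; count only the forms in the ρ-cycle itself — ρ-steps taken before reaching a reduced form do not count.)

D = 6213, ⌊√D⌋ = 78
river: ρ → (-39,57,19)
river: ρ → (19,57,-39)
river: ρ → (-39,21,37)
river: ρ → (37,53,-23)
river: ρ → (-23,39,51)
river: ρ → (51,63,-11)
river: ρ → (-11,69,33)
river: ρ → (33,63,-17)
river: ρ → (-17,73,13)
river: ρ → (13,57,-57)
river: ρ → (-57,57,13)
river: ρ → (13,73,-17)
river: ρ → (-17,63,33)
river: ρ → (33,69,-11)
river: ρ → (-11,63,51)
river: ρ → (51,39,-23)
river: ρ → (-23,53,37)
river: ρ → (37,21,-39)
ρ-cycle length = 18 (tail of 0 descent steps not counted)

18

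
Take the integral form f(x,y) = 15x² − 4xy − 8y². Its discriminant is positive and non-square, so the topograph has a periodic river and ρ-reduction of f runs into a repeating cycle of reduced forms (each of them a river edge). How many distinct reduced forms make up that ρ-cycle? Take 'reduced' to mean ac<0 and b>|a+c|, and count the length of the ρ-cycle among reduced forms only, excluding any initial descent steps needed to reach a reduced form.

D = 496, ⌊√D⌋ = 22
descent: ρ → (-8,20,3)  [lands on river]
river: ρ → (3,22,-1)
river: ρ → (-1,22,3)
river: ρ → (3,20,-8)
river: ρ → (-8,12,11)
river: ρ → (11,10,-9)
river: ρ → (-9,8,12)
river: ρ → (12,16,-5)
river: ρ → (-5,14,15)
river: ρ → (15,16,-4)
river: ρ → (-4,16,15)
river: ρ → (15,14,-5)
river: ρ → (-5,16,12)
river: ρ → (12,8,-9)
river: ρ → (-9,10,11)
river: ρ → (11,12,-8)
ρ-cycle length = 16 (tail of 1 descent step not counted)

16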